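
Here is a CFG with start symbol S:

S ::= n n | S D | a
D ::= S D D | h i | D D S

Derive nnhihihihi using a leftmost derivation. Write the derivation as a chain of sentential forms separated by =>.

S=>SD=>SDD=>SDDD=>SDDDD=>nnDDDD=>nnhiDDD=>nnhihiDD=>nnhihihiD=>nnhihihihi

S => SD   [S ::= S D]
SD => SDD   [S ::= S D]
SDD => SDDD   [S ::= S D]
SDDD => SDDDD   [S ::= S D]
SDDDD => nnDDDD   [S ::= n n]
nnDDDD => nnhiDDD   [D ::= h i]
nnhiDDD => nnhihiDD   [D ::= h i]
nnhihiDD => nnhihihiD   [D ::= h i]
nnhihihiD => nnhihihihi   [D ::= h i]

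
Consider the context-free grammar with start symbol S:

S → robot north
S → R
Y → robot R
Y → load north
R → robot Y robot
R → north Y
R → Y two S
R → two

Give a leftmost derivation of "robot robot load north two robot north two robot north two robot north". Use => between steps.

S => R   [S → R]
R => Y two S   [R → Y two S]
Y two S => robot R two S   [Y → robot R]
robot R two S => robot Y two S two S   [R → Y two S]
robot Y two S two S => robot robot R two S two S   [Y → robot R]
robot robot R two S two S => robot robot Y two S two S two S   [R → Y two S]
robot robot Y two S two S two S => robot robot load north two S two S two S   [Y → load north]
robot robot load north two S two S two S => robot robot load north two robot north two S two S   [S → robot north]
robot robot load north two robot north two S two S => robot robot load north two robot north two robot north two S   [S → robot north]
robot robot load north two robot north two robot north two S => robot robot load north two robot north two robot north two robot north   [S → robot north]

S => R => Y two S => robot R two S => robot Y two S two S => robot robot R two S two S => robot robot Y two S two S two S => robot robot load north two S two S two S => robot robot load north two robot north two S two S => robot robot load north two robot north two robot north two S => robot robot load north two robot north two robot north two robot north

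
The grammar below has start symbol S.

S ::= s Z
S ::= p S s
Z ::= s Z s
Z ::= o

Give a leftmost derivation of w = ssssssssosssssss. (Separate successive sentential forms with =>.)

S=>sZ=>ssZs=>sssZss=>ssssZsss=>sssssZssss=>ssssssZsssss=>sssssssZssssss=>ssssssssZsssssss=>ssssssssosssssss

S => sZ   [S ::= s Z]
sZ => ssZs   [Z ::= s Z s]
ssZs => sssZss   [Z ::= s Z s]
sssZss => ssssZsss   [Z ::= s Z s]
ssssZsss => sssssZssss   [Z ::= s Z s]
sssssZssss => ssssssZsssss   [Z ::= s Z s]
ssssssZsssss => sssssssZssssss   [Z ::= s Z s]
sssssssZssssss => ssssssssZsssssss   [Z ::= s Z s]
ssssssssZsssssss => ssssssssosssssss   [Z ::= o]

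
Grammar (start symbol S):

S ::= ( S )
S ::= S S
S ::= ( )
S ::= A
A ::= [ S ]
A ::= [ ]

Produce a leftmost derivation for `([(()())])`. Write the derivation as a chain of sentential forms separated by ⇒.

S ⇒ (S) ⇒ (A) ⇒ ([S]) ⇒ ([(S)]) ⇒ ([(SS)]) ⇒ ([(()S)]) ⇒ ([(()())])

S ⇒ (S)   [S ::= ( S )]
(S) ⇒ (A)   [S ::= A]
(A) ⇒ ([S])   [A ::= [ S ]]
([S]) ⇒ ([(S)])   [S ::= ( S )]
([(S)]) ⇒ ([(SS)])   [S ::= S S]
([(SS)]) ⇒ ([(()S)])   [S ::= ( )]
([(()S)]) ⇒ ([(()())])   [S ::= ( )]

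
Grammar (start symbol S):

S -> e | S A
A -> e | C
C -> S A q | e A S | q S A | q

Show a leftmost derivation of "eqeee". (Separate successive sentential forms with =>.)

S => SA => SAA => SAAA => SAAAA => eAAAA => eCAAA => eqAAA => eqeAA => eqeeA => eqeee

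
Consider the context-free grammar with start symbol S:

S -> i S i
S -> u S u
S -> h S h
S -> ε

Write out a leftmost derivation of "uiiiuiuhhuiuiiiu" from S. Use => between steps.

S=>uSu=>uiSiu=>uiiSiiu=>uiiiSiiiu=>uiiiuSuiiiu=>uiiiuiSiuiiiu=>uiiiuiuSuiuiiiu=>uiiiuiuhShuiuiiiu=>uiiiuiuhhuiuiiiu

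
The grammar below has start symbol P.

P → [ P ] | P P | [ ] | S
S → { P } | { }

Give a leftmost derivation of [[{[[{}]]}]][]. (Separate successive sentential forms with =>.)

P => PP   [P → P P]
PP => [P]P   [P → [ P ]]
[P]P => [[P]]P   [P → [ P ]]
[[P]]P => [[S]]P   [P → S]
[[S]]P => [[{P}]]P   [S → { P }]
[[{P}]]P => [[{[P]}]]P   [P → [ P ]]
[[{[P]}]]P => [[{[[P]]}]]P   [P → [ P ]]
[[{[[P]]}]]P => [[{[[S]]}]]P   [P → S]
[[{[[S]]}]]P => [[{[[{}]]}]]P   [S → { }]
[[{[[{}]]}]]P => [[{[[{}]]}]][]   [P → [ ]]

P => PP => [P]P => [[P]]P => [[S]]P => [[{P}]]P => [[{[P]}]]P => [[{[[P]]}]]P => [[{[[S]]}]]P => [[{[[{}]]}]]P => [[{[[{}]]}]][]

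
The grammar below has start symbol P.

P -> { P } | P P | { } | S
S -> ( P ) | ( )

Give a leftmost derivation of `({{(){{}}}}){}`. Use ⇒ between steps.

P⇒PP⇒SP⇒(P)P⇒({P})P⇒({{P}})P⇒({{PP}})P⇒({{SP}})P⇒({{()P}})P⇒({{(){P}}})P⇒({{(){{}}}})P⇒({{(){{}}}}){}

P ⇒ PP   [P -> P P]
PP ⇒ SP   [P -> S]
SP ⇒ (P)P   [S -> ( P )]
(P)P ⇒ ({P})P   [P -> { P }]
({P})P ⇒ ({{P}})P   [P -> { P }]
({{P}})P ⇒ ({{PP}})P   [P -> P P]
({{PP}})P ⇒ ({{SP}})P   [P -> S]
({{SP}})P ⇒ ({{()P}})P   [S -> ( )]
({{()P}})P ⇒ ({{(){P}}})P   [P -> { P }]
({{(){P}}})P ⇒ ({{(){{}}}})P   [P -> { }]
({{(){{}}}})P ⇒ ({{(){{}}}}){}   [P -> { }]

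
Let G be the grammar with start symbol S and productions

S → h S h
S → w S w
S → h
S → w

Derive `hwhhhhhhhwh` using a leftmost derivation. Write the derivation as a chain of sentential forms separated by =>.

S => hSh => hwSwh => hwhShwh => hwhhShhwh => hwhhhShhhwh => hwhhhhhhhwh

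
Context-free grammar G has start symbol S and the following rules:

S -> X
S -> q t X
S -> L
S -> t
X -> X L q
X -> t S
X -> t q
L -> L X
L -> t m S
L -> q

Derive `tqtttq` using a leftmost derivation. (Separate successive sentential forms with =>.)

S=>X=>tS=>tqtX=>tqttS=>tqttX=>tqtttq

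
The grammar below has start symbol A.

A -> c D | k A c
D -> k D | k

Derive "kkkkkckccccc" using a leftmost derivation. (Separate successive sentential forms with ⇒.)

A ⇒ kAc ⇒ kkAcc ⇒ kkkAccc ⇒ kkkkAcccc ⇒ kkkkkAccccc ⇒ kkkkkcDccccc ⇒ kkkkkckccccc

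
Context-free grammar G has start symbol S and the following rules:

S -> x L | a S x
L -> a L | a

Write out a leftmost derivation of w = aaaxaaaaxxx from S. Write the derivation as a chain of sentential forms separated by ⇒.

S ⇒ aSx   [S -> a S x]
aSx ⇒ aaSxx   [S -> a S x]
aaSxx ⇒ aaaSxxx   [S -> a S x]
aaaSxxx ⇒ aaaxLxxx   [S -> x L]
aaaxLxxx ⇒ aaaxaLxxx   [L -> a L]
aaaxaLxxx ⇒ aaaxaaLxxx   [L -> a L]
aaaxaaLxxx ⇒ aaaxaaaLxxx   [L -> a L]
aaaxaaaLxxx ⇒ aaaxaaaaxxx   [L -> a]

S⇒aSx⇒aaSxx⇒aaaSxxx⇒aaaxLxxx⇒aaaxaLxxx⇒aaaxaaLxxx⇒aaaxaaaLxxx⇒aaaxaaaaxxx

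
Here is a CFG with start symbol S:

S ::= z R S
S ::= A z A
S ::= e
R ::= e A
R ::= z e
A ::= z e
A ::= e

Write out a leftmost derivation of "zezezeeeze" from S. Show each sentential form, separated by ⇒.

S⇒zRS⇒zeAS⇒zezeS⇒zezezRS⇒zezezeAS⇒zezezeeS⇒zezezeeAzA⇒zezezeeezA⇒zezezeeeze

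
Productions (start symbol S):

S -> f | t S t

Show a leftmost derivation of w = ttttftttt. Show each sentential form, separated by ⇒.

S ⇒ tSt ⇒ ttStt ⇒ tttSttt ⇒ ttttStttt ⇒ ttttftttt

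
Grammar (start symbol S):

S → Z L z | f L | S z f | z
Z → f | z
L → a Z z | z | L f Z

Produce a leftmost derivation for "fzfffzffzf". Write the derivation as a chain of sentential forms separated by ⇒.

S⇒Szf⇒fLzf⇒fLfZzf⇒fLfZfZzf⇒fLfZfZfZzf⇒fzfZfZfZzf⇒fzfffZfZzf⇒fzfffzfZzf⇒fzfffzffzf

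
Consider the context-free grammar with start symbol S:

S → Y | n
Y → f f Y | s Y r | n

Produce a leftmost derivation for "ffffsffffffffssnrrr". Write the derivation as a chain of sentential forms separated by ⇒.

S ⇒ Y ⇒ ffY ⇒ ffffY ⇒ ffffsYr ⇒ ffffsffYr ⇒ ffffsffffYr ⇒ ffffsffffffYr ⇒ ffffsffffffffYr ⇒ ffffsffffffffsYrr ⇒ ffffsffffffffssYrrr ⇒ ffffsffffffffssnrrr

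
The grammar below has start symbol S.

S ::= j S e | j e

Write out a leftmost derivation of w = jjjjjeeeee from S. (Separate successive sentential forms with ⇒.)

S ⇒ jSe ⇒ jjSee ⇒ jjjSeee ⇒ jjjjSeeee ⇒ jjjjjeeeee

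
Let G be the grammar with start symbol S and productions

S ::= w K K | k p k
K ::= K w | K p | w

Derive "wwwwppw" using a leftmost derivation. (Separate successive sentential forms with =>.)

S => wKK   [S ::= w K K]
wKK => wKwK   [K ::= K w]
wKwK => wwwK   [K ::= w]
wwwK => wwwKw   [K ::= K w]
wwwKw => wwwKpw   [K ::= K p]
wwwKpw => wwwKppw   [K ::= K p]
wwwKppw => wwwwppw   [K ::= w]

S => wKK => wKwK => wwwK => wwwKw => wwwKpw => wwwKppw => wwwwppw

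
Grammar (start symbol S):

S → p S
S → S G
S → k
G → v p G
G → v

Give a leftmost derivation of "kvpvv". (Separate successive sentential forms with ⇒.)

S ⇒ SG   [S → S G]
SG ⇒ SGG   [S → S G]
SGG ⇒ kGG   [S → k]
kGG ⇒ kvpGG   [G → v p G]
kvpGG ⇒ kvpvG   [G → v]
kvpvG ⇒ kvpvv   [G → v]

S ⇒ SG ⇒ SGG ⇒ kGG ⇒ kvpGG ⇒ kvpvG ⇒ kvpvv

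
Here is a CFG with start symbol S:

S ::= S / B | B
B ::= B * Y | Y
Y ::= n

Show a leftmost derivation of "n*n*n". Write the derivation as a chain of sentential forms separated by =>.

S => B => B*Y => B*Y*Y => Y*Y*Y => n*Y*Y => n*n*Y => n*n*n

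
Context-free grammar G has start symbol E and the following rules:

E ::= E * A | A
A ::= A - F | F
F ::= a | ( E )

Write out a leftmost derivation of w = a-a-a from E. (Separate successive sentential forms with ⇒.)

E ⇒ A ⇒ A-F ⇒ A-F-F ⇒ F-F-F ⇒ a-F-F ⇒ a-a-F ⇒ a-a-a

E ⇒ A   [E ::= A]
A ⇒ A-F   [A ::= A - F]
A-F ⇒ A-F-F   [A ::= A - F]
A-F-F ⇒ F-F-F   [A ::= F]
F-F-F ⇒ a-F-F   [F ::= a]
a-F-F ⇒ a-a-F   [F ::= a]
a-a-F ⇒ a-a-a   [F ::= a]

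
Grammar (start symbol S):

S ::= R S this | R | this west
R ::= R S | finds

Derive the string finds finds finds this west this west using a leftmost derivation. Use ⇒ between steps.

S ⇒ R ⇒ R S ⇒ R S S ⇒ R S S S ⇒ R S S S S ⇒ finds S S S S ⇒ finds R S S S ⇒ finds finds S S S ⇒ finds finds R S S ⇒ finds finds finds S S ⇒ finds finds finds this west S ⇒ finds finds finds this west this west

S ⇒ R   [S ::= R]
R ⇒ R S   [R ::= R S]
R S ⇒ R S S   [R ::= R S]
R S S ⇒ R S S S   [R ::= R S]
R S S S ⇒ R S S S S   [R ::= R S]
R S S S S ⇒ finds S S S S   [R ::= finds]
finds S S S S ⇒ finds R S S S   [S ::= R]
finds R S S S ⇒ finds finds S S S   [R ::= finds]
finds finds S S S ⇒ finds finds R S S   [S ::= R]
finds finds R S S ⇒ finds finds finds S S   [R ::= finds]
finds finds finds S S ⇒ finds finds finds this west S   [S ::= this west]
finds finds finds this west S ⇒ finds finds finds this west this west   [S ::= this west]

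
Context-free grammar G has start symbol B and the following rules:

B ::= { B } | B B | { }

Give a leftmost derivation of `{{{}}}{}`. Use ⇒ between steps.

B ⇒ BB ⇒ {B}B ⇒ {{B}}B ⇒ {{{}}}B ⇒ {{{}}}{}

B ⇒ BB   [B ::= B B]
BB ⇒ {B}B   [B ::= { B }]
{B}B ⇒ {{B}}B   [B ::= { B }]
{{B}}B ⇒ {{{}}}B   [B ::= { }]
{{{}}}B ⇒ {{{}}}{}   [B ::= { }]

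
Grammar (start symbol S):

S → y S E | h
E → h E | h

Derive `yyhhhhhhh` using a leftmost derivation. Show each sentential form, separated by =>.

S => ySE => yySEE => yyhEE => yyhhE => yyhhhE => yyhhhhE => yyhhhhhE => yyhhhhhhE => yyhhhhhhh

S => ySE   [S → y S E]
ySE => yySEE   [S → y S E]
yySEE => yyhEE   [S → h]
yyhEE => yyhhE   [E → h]
yyhhE => yyhhhE   [E → h E]
yyhhhE => yyhhhhE   [E → h E]
yyhhhhE => yyhhhhhE   [E → h E]
yyhhhhhE => yyhhhhhhE   [E → h E]
yyhhhhhhE => yyhhhhhhh   [E → h]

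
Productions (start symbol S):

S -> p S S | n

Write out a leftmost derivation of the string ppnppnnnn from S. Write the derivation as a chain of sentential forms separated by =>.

S=>pSS=>ppSSS=>ppnSS=>ppnpSSS=>ppnppSSSS=>ppnppnSSS=>ppnppnnSS=>ppnppnnnS=>ppnppnnnn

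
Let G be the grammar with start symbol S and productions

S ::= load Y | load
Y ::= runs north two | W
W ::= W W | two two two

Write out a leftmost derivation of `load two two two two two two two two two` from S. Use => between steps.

S => load Y => load W => load W W => load W W W => load two two two W W => load two two two two two two W => load two two two two two two two two two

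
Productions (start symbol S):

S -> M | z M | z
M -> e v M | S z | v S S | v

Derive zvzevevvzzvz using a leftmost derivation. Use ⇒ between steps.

S⇒zM⇒zvSS⇒zvzMS⇒zvzevMS⇒zvzevevMS⇒zvzevevvSSS⇒zvzevevvzSS⇒zvzevevvzzMS⇒zvzevevvzzvS⇒zvzevevvzzvz

S ⇒ zM   [S -> z M]
zM ⇒ zvSS   [M -> v S S]
zvSS ⇒ zvzMS   [S -> z M]
zvzMS ⇒ zvzevMS   [M -> e v M]
zvzevMS ⇒ zvzevevMS   [M -> e v M]
zvzevevMS ⇒ zvzevevvSSS   [M -> v S S]
zvzevevvSSS ⇒ zvzevevvzSS   [S -> z]
zvzevevvzSS ⇒ zvzevevvzzMS   [S -> z M]
zvzevevvzzMS ⇒ zvzevevvzzvS   [M -> v]
zvzevevvzzvS ⇒ zvzevevvzzvz   [S -> z]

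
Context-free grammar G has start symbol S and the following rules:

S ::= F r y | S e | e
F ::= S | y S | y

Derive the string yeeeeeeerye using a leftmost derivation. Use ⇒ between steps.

S ⇒ Se ⇒ Frye ⇒ ySrye ⇒ ySerye ⇒ ySeerye ⇒ ySeeerye ⇒ ySeeeerye ⇒ ySeeeeerye ⇒ ySeeeeeerye ⇒ yeeeeeeerye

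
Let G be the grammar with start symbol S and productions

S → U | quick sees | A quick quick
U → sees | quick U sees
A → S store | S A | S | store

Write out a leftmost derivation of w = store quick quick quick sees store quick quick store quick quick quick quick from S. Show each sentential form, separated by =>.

S => A quick quick => S A quick quick => A quick quick A quick quick => store quick quick A quick quick => store quick quick S A quick quick => store quick quick quick sees A quick quick => store quick quick quick sees S quick quick => store quick quick quick sees A quick quick quick quick => store quick quick quick sees S store quick quick quick quick => store quick quick quick sees A quick quick store quick quick quick quick => store quick quick quick sees store quick quick store quick quick quick quick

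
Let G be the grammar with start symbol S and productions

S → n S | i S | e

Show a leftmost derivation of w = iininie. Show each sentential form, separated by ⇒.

S⇒iS⇒iiS⇒iinS⇒iiniS⇒iininS⇒iininiS⇒iininie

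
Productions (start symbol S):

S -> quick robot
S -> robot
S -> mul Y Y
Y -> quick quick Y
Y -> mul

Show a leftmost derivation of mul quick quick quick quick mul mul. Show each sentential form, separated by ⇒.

S ⇒ mul Y Y   [S -> mul Y Y]
mul Y Y ⇒ mul quick quick Y Y   [Y -> quick quick Y]
mul quick quick Y Y ⇒ mul quick quick quick quick Y Y   [Y -> quick quick Y]
mul quick quick quick quick Y Y ⇒ mul quick quick quick quick mul Y   [Y -> mul]
mul quick quick quick quick mul Y ⇒ mul quick quick quick quick mul mul   [Y -> mul]

S ⇒ mul Y Y ⇒ mul quick quick Y Y ⇒ mul quick quick quick quick Y Y ⇒ mul quick quick quick quick mul Y ⇒ mul quick quick quick quick mul mul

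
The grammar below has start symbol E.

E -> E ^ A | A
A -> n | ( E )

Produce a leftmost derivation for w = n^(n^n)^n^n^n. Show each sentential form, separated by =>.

E => E^A   [E -> E ^ A]
E^A => E^A^A   [E -> E ^ A]
E^A^A => E^A^A^A   [E -> E ^ A]
E^A^A^A => E^A^A^A^A   [E -> E ^ A]
E^A^A^A^A => A^A^A^A^A   [E -> A]
A^A^A^A^A => n^A^A^A^A   [A -> n]
n^A^A^A^A => n^(E)^A^A^A   [A -> ( E )]
n^(E)^A^A^A => n^(E^A)^A^A^A   [E -> E ^ A]
n^(E^A)^A^A^A => n^(A^A)^A^A^A   [E -> A]
n^(A^A)^A^A^A => n^(n^A)^A^A^A   [A -> n]
n^(n^A)^A^A^A => n^(n^n)^A^A^A   [A -> n]
n^(n^n)^A^A^A => n^(n^n)^n^A^A   [A -> n]
n^(n^n)^n^A^A => n^(n^n)^n^n^A   [A -> n]
n^(n^n)^n^n^A => n^(n^n)^n^n^n   [A -> n]

E => E^A => E^A^A => E^A^A^A => E^A^A^A^A => A^A^A^A^A => n^A^A^A^A => n^(E)^A^A^A => n^(E^A)^A^A^A => n^(A^A)^A^A^A => n^(n^A)^A^A^A => n^(n^n)^A^A^A => n^(n^n)^n^A^A => n^(n^n)^n^n^A => n^(n^n)^n^n^n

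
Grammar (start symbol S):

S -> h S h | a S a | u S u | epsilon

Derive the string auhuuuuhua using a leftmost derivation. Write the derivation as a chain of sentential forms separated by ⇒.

S ⇒ aSa ⇒ auSua ⇒ auhShua ⇒ auhuSuhua ⇒ auhuuSuuhua ⇒ auhuuuuhua

S ⇒ aSa   [S -> a S a]
aSa ⇒ auSua   [S -> u S u]
auSua ⇒ auhShua   [S -> h S h]
auhShua ⇒ auhuSuhua   [S -> u S u]
auhuSuhua ⇒ auhuuSuuhua   [S -> u S u]
auhuuSuuhua ⇒ auhuuuuhua   [S -> epsilon]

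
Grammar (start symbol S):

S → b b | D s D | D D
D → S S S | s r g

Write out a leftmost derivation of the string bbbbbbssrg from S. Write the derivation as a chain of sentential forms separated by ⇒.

S ⇒ DsD ⇒ SSSsD ⇒ bbSSsD ⇒ bbbbSsD ⇒ bbbbbbsD ⇒ bbbbbbssrg

S ⇒ DsD   [S → D s D]
DsD ⇒ SSSsD   [D → S S S]
SSSsD ⇒ bbSSsD   [S → b b]
bbSSsD ⇒ bbbbSsD   [S → b b]
bbbbSsD ⇒ bbbbbbsD   [S → b b]
bbbbbbsD ⇒ bbbbbbssrg   [D → s r g]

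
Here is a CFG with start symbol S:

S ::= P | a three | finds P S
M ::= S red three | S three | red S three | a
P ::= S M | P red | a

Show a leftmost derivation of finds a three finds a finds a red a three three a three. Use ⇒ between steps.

S ⇒ finds P S   [S ::= finds P S]
finds P S ⇒ finds S M S   [P ::= S M]
finds S M S ⇒ finds a three M S   [S ::= a three]
finds a three M S ⇒ finds a three S three S   [M ::= S three]
finds a three S three S ⇒ finds a three finds P S three S   [S ::= finds P S]
finds a three finds P S three S ⇒ finds a three finds a S three S   [P ::= a]
finds a three finds a S three S ⇒ finds a three finds a finds P S three S   [S ::= finds P S]
finds a three finds a finds P S three S ⇒ finds a three finds a finds P red S three S   [P ::= P red]
finds a three finds a finds P red S three S ⇒ finds a three finds a finds a red S three S   [P ::= a]
finds a three finds a finds a red S three S ⇒ finds a three finds a finds a red a three three S   [S ::= a three]
finds a three finds a finds a red a three three S ⇒ finds a three finds a finds a red a three three a three   [S ::= a three]

S ⇒ finds P S ⇒ finds S M S ⇒ finds a three M S ⇒ finds a three S three S ⇒ finds a three finds P S three S ⇒ finds a three finds a S three S ⇒ finds a three finds a finds P S three S ⇒ finds a three finds a finds P red S three S ⇒ finds a three finds a finds a red S three S ⇒ finds a three finds a finds a red a three three S ⇒ finds a three finds a finds a red a three three a three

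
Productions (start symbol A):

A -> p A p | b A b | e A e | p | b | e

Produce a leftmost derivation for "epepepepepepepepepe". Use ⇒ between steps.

A ⇒ eAe   [A -> e A e]
eAe ⇒ epApe   [A -> p A p]
epApe ⇒ epeAepe   [A -> e A e]
epeAepe ⇒ epepApepe   [A -> p A p]
epepApepe ⇒ epepeAepepe   [A -> e A e]
epepeAepepe ⇒ epepepApepepe   [A -> p A p]
epepepApepepe ⇒ epepepeAepepepe   [A -> e A e]
epepepeAepepepe ⇒ epepepepApepepepe   [A -> p A p]
epepepepApepepepe ⇒ epepepepeAepepepepe   [A -> e A e]
epepepepeAepepepepe ⇒ epepepepepepepepepe   [A -> p]

A ⇒ eAe ⇒ epApe ⇒ epeAepe ⇒ epepApepe ⇒ epepeAepepe ⇒ epepepApepepe ⇒ epepepeAepepepe ⇒ epepepepApepepepe ⇒ epepepepeAepepepepe ⇒ epepepepepepepepepe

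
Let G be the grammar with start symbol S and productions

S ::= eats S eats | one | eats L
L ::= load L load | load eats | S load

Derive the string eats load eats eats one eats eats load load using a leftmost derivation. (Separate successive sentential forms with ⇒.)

S ⇒ eats L ⇒ eats load L load ⇒ eats load S load load ⇒ eats load eats S eats load load ⇒ eats load eats eats S eats eats load load ⇒ eats load eats eats one eats eats load load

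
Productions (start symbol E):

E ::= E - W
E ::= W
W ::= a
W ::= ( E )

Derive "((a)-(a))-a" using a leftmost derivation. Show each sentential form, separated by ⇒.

E ⇒ E-W   [E ::= E - W]
E-W ⇒ W-W   [E ::= W]
W-W ⇒ (E)-W   [W ::= ( E )]
(E)-W ⇒ (E-W)-W   [E ::= E - W]
(E-W)-W ⇒ (W-W)-W   [E ::= W]
(W-W)-W ⇒ ((E)-W)-W   [W ::= ( E )]
((E)-W)-W ⇒ ((W)-W)-W   [E ::= W]
((W)-W)-W ⇒ ((a)-W)-W   [W ::= a]
((a)-W)-W ⇒ ((a)-(E))-W   [W ::= ( E )]
((a)-(E))-W ⇒ ((a)-(W))-W   [E ::= W]
((a)-(W))-W ⇒ ((a)-(a))-W   [W ::= a]
((a)-(a))-W ⇒ ((a)-(a))-a   [W ::= a]

E ⇒ E-W ⇒ W-W ⇒ (E)-W ⇒ (E-W)-W ⇒ (W-W)-W ⇒ ((E)-W)-W ⇒ ((W)-W)-W ⇒ ((a)-W)-W ⇒ ((a)-(E))-W ⇒ ((a)-(W))-W ⇒ ((a)-(a))-W ⇒ ((a)-(a))-a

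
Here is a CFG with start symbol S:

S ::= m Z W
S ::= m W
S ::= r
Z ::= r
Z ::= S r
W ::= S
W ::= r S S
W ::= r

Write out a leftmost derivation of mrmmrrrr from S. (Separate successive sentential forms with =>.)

S => mW => mrSS => mrmWS => mrmSS => mrmmZWS => mrmmSrWS => mrmmrrWS => mrmmrrrS => mrmmrrrr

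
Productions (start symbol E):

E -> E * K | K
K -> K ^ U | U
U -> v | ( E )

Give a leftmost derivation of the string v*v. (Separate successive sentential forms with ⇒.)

E ⇒ E*K   [E -> E * K]
E*K ⇒ K*K   [E -> K]
K*K ⇒ U*K   [K -> U]
U*K ⇒ v*K   [U -> v]
v*K ⇒ v*U   [K -> U]
v*U ⇒ v*v   [U -> v]

E⇒E*K⇒K*K⇒U*K⇒v*K⇒v*U⇒v*v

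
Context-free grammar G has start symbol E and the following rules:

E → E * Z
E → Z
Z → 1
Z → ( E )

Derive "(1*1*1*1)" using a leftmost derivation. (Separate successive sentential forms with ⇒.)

E ⇒ Z ⇒ (E) ⇒ (E*Z) ⇒ (E*Z*Z) ⇒ (E*Z*Z*Z) ⇒ (Z*Z*Z*Z) ⇒ (1*Z*Z*Z) ⇒ (1*1*Z*Z) ⇒ (1*1*1*Z) ⇒ (1*1*1*1)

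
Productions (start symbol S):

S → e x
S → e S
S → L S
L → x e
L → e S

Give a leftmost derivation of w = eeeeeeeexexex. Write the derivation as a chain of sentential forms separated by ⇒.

S ⇒ LS ⇒ eSS ⇒ eLSS ⇒ eeSSS ⇒ eeeSSS ⇒ eeeeSSS ⇒ eeeeeSSS ⇒ eeeeeeSSS ⇒ eeeeeeeSSS ⇒ eeeeeeeexSS ⇒ eeeeeeeexexS ⇒ eeeeeeeexexex

S ⇒ LS   [S → L S]
LS ⇒ eSS   [L → e S]
eSS ⇒ eLSS   [S → L S]
eLSS ⇒ eeSSS   [L → e S]
eeSSS ⇒ eeeSSS   [S → e S]
eeeSSS ⇒ eeeeSSS   [S → e S]
eeeeSSS ⇒ eeeeeSSS   [S → e S]
eeeeeSSS ⇒ eeeeeeSSS   [S → e S]
eeeeeeSSS ⇒ eeeeeeeSSS   [S → e S]
eeeeeeeSSS ⇒ eeeeeeeexSS   [S → e x]
eeeeeeeexSS ⇒ eeeeeeeexexS   [S → e x]
eeeeeeeexexS ⇒ eeeeeeeexexex   [S → e x]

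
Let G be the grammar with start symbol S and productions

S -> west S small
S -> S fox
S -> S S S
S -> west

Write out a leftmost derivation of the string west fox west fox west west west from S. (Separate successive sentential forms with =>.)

S => S S S   [S -> S S S]
S S S => S fox S S   [S -> S fox]
S fox S S => west fox S S   [S -> west]
west fox S S => west fox S S S S   [S -> S S S]
west fox S S S S => west fox S fox S S S   [S -> S fox]
west fox S fox S S S => west fox west fox S S S   [S -> west]
west fox west fox S S S => west fox west fox west S S   [S -> west]
west fox west fox west S S => west fox west fox west west S   [S -> west]
west fox west fox west west S => west fox west fox west west west   [S -> west]

S => S S S => S fox S S => west fox S S => west fox S S S S => west fox S fox S S S => west fox west fox S S S => west fox west fox west S S => west fox west fox west west S => west fox west fox west west west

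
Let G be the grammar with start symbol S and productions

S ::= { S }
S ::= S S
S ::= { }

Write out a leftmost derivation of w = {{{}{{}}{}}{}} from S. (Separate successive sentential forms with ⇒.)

S ⇒ {S}   [S ::= { S }]
{S} ⇒ {SS}   [S ::= S S]
{SS} ⇒ {{S}S}   [S ::= { S }]
{{S}S} ⇒ {{SS}S}   [S ::= S S]
{{SS}S} ⇒ {{SSS}S}   [S ::= S S]
{{SSS}S} ⇒ {{{}SS}S}   [S ::= { }]
{{{}SS}S} ⇒ {{{}{S}S}S}   [S ::= { S }]
{{{}{S}S}S} ⇒ {{{}{{}}S}S}   [S ::= { }]
{{{}{{}}S}S} ⇒ {{{}{{}}{}}S}   [S ::= { }]
{{{}{{}}{}}S} ⇒ {{{}{{}}{}}{}}   [S ::= { }]

S ⇒ {S} ⇒ {SS} ⇒ {{S}S} ⇒ {{SS}S} ⇒ {{SSS}S} ⇒ {{{}SS}S} ⇒ {{{}{S}S}S} ⇒ {{{}{{}}S}S} ⇒ {{{}{{}}{}}S} ⇒ {{{}{{}}{}}{}}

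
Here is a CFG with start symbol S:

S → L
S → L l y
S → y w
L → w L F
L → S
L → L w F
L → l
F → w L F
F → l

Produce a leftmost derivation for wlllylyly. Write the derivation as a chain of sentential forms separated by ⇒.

S ⇒ Lly ⇒ Sly ⇒ Llyly ⇒ Slyly ⇒ Llylyly ⇒ wLFlylyly ⇒ wlFlylyly ⇒ wlllylyly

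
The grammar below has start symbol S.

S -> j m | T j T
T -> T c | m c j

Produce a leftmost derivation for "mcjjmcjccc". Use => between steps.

S => TjT   [S -> T j T]
TjT => mcjjT   [T -> m c j]
mcjjT => mcjjTc   [T -> T c]
mcjjTc => mcjjTcc   [T -> T c]
mcjjTcc => mcjjTccc   [T -> T c]
mcjjTccc => mcjjmcjccc   [T -> m c j]

S => TjT => mcjjT => mcjjTc => mcjjTcc => mcjjTccc => mcjjmcjccc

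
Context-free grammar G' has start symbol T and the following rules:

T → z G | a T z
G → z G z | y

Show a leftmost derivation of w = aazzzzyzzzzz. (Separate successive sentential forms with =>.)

T=>aTz=>aaTzz=>aazGzz=>aazzGzzz=>aazzzGzzzz=>aazzzzGzzzzz=>aazzzzyzzzzz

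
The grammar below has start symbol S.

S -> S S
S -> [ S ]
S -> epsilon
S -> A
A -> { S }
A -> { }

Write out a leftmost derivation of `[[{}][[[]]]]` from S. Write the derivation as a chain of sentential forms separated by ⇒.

S ⇒ [S]   [S -> [ S ]]
[S] ⇒ [SS]   [S -> S S]
[SS] ⇒ [[S]S]   [S -> [ S ]]
[[S]S] ⇒ [[A]S]   [S -> A]
[[A]S] ⇒ [[{}]S]   [A -> { }]
[[{}]S] ⇒ [[{}][S]]   [S -> [ S ]]
[[{}][S]] ⇒ [[{}][[S]]]   [S -> [ S ]]
[[{}][[S]]] ⇒ [[{}][[[S]]]]   [S -> [ S ]]
[[{}][[[S]]]] ⇒ [[{}][[[]]]]   [S -> epsilon]

S ⇒ [S] ⇒ [SS] ⇒ [[S]S] ⇒ [[A]S] ⇒ [[{}]S] ⇒ [[{}][S]] ⇒ [[{}][[S]]] ⇒ [[{}][[[S]]]] ⇒ [[{}][[[]]]]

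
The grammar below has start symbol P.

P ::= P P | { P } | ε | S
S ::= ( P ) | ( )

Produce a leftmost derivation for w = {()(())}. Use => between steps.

P => {P} => {PP} => {SP} => {()P} => {()S} => {()(P)} => {()(S)} => {()(())}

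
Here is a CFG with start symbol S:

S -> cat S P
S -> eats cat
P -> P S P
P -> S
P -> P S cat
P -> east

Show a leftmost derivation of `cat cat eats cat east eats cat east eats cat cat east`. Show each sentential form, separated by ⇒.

S ⇒ cat S P ⇒ cat cat S P P ⇒ cat cat eats cat P P ⇒ cat cat eats cat P S cat P ⇒ cat cat eats cat P S P S cat P ⇒ cat cat eats cat east S P S cat P ⇒ cat cat eats cat east eats cat P S cat P ⇒ cat cat eats cat east eats cat east S cat P ⇒ cat cat eats cat east eats cat east eats cat cat P ⇒ cat cat eats cat east eats cat east eats cat cat east

S ⇒ cat S P   [S -> cat S P]
cat S P ⇒ cat cat S P P   [S -> cat S P]
cat cat S P P ⇒ cat cat eats cat P P   [S -> eats cat]
cat cat eats cat P P ⇒ cat cat eats cat P S cat P   [P -> P S cat]
cat cat eats cat P S cat P ⇒ cat cat eats cat P S P S cat P   [P -> P S P]
cat cat eats cat P S P S cat P ⇒ cat cat eats cat east S P S cat P   [P -> east]
cat cat eats cat east S P S cat P ⇒ cat cat eats cat east eats cat P S cat P   [S -> eats cat]
cat cat eats cat east eats cat P S cat P ⇒ cat cat eats cat east eats cat east S cat P   [P -> east]
cat cat eats cat east eats cat east S cat P ⇒ cat cat eats cat east eats cat east eats cat cat P   [S -> eats cat]
cat cat eats cat east eats cat east eats cat cat P ⇒ cat cat eats cat east eats cat east eats cat cat east   [P -> east]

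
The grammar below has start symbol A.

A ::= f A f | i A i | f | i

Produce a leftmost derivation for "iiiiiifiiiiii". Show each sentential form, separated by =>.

A=>iAi=>iiAii=>iiiAiii=>iiiiAiiii=>iiiiiAiiiii=>iiiiiiAiiiiii=>iiiiiifiiiiii

A => iAi   [A ::= i A i]
iAi => iiAii   [A ::= i A i]
iiAii => iiiAiii   [A ::= i A i]
iiiAiii => iiiiAiiii   [A ::= i A i]
iiiiAiiii => iiiiiAiiiii   [A ::= i A i]
iiiiiAiiiii => iiiiiiAiiiiii   [A ::= i A i]
iiiiiiAiiiiii => iiiiiifiiiiii   [A ::= f]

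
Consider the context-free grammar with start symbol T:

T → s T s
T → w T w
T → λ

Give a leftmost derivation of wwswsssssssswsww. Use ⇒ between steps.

T ⇒ wTw   [T → w T w]
wTw ⇒ wwTww   [T → w T w]
wwTww ⇒ wwsTsww   [T → s T s]
wwsTsww ⇒ wwswTwsww   [T → w T w]
wwswTwsww ⇒ wwswsTswsww   [T → s T s]
wwswsTswsww ⇒ wwswssTsswsww   [T → s T s]
wwswssTsswsww ⇒ wwswsssTssswsww   [T → s T s]
wwswsssTssswsww ⇒ wwswssssTsssswsww   [T → s T s]
wwswssssTsssswsww ⇒ wwswsssssssswsww   [T → λ]

T ⇒ wTw ⇒ wwTww ⇒ wwsTsww ⇒ wwswTwsww ⇒ wwswsTswsww ⇒ wwswssTsswsww ⇒ wwswsssTssswsww ⇒ wwswssssTsssswsww ⇒ wwswsssssssswsww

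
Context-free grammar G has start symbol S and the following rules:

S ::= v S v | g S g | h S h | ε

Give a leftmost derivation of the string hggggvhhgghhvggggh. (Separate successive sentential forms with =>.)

S => hSh => hgSgh => hggSggh => hgggSgggh => hggggSggggh => hggggvSvggggh => hggggvhShvggggh => hggggvhhShhvggggh => hggggvhhgSghhvggggh => hggggvhhgghhvggggh

S => hSh   [S ::= h S h]
hSh => hgSgh   [S ::= g S g]
hgSgh => hggSggh   [S ::= g S g]
hggSggh => hgggSgggh   [S ::= g S g]
hgggSgggh => hggggSggggh   [S ::= g S g]
hggggSggggh => hggggvSvggggh   [S ::= v S v]
hggggvSvggggh => hggggvhShvggggh   [S ::= h S h]
hggggvhShvggggh => hggggvhhShhvggggh   [S ::= h S h]
hggggvhhShhvggggh => hggggvhhgSghhvggggh   [S ::= g S g]
hggggvhhgSghhvggggh => hggggvhhgghhvggggh   [S ::= ε]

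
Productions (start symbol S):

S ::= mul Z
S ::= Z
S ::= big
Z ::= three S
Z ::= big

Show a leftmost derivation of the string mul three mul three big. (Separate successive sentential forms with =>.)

S => mul Z => mul three S => mul three mul Z => mul three mul three S => mul three mul three Z => mul three mul three big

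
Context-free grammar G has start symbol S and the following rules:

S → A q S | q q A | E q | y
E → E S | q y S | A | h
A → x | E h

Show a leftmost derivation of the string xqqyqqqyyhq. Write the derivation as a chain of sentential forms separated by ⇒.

S ⇒ AqS   [S → A q S]
AqS ⇒ xqS   [A → x]
xqS ⇒ xqEq   [S → E q]
xqEq ⇒ xqqySq   [E → q y S]
xqqySq ⇒ xqqyqqAq   [S → q q A]
xqqyqqAq ⇒ xqqyqqEhq   [A → E h]
xqqyqqEhq ⇒ xqqyqqqyShq   [E → q y S]
xqqyqqqyShq ⇒ xqqyqqqyyhq   [S → y]

S ⇒ AqS ⇒ xqS ⇒ xqEq ⇒ xqqySq ⇒ xqqyqqAq ⇒ xqqyqqEhq ⇒ xqqyqqqyShq ⇒ xqqyqqqyyhq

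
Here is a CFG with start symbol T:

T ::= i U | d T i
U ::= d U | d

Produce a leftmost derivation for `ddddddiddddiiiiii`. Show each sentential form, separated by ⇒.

T ⇒ dTi   [T ::= d T i]
dTi ⇒ ddTii   [T ::= d T i]
ddTii ⇒ dddTiii   [T ::= d T i]
dddTiii ⇒ ddddTiiii   [T ::= d T i]
ddddTiiii ⇒ dddddTiiiii   [T ::= d T i]
dddddTiiiii ⇒ ddddddTiiiiii   [T ::= d T i]
ddddddTiiiiii ⇒ ddddddiUiiiiii   [T ::= i U]
ddddddiUiiiiii ⇒ ddddddidUiiiiii   [U ::= d U]
ddddddidUiiiiii ⇒ ddddddiddUiiiiii   [U ::= d U]
ddddddiddUiiiiii ⇒ ddddddidddUiiiiii   [U ::= d U]
ddddddidddUiiiiii ⇒ ddddddiddddiiiiii   [U ::= d]

T ⇒ dTi ⇒ ddTii ⇒ dddTiii ⇒ ddddTiiii ⇒ dddddTiiiii ⇒ ddddddTiiiiii ⇒ ddddddiUiiiiii ⇒ ddddddidUiiiiii ⇒ ddddddiddUiiiiii ⇒ ddddddidddUiiiiii ⇒ ddddddiddddiiiiii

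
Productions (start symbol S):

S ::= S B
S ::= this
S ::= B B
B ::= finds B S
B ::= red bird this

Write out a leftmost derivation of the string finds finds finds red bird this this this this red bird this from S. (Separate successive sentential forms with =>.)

S => B B   [S ::= B B]
B B => finds B S B   [B ::= finds B S]
finds B S B => finds finds B S S B   [B ::= finds B S]
finds finds B S S B => finds finds finds B S S S B   [B ::= finds B S]
finds finds finds B S S S B => finds finds finds red bird this S S S B   [B ::= red bird this]
finds finds finds red bird this S S S B => finds finds finds red bird this this S S B   [S ::= this]
finds finds finds red bird this this S S B => finds finds finds red bird this this this S B   [S ::= this]
finds finds finds red bird this this this S B => finds finds finds red bird this this this this B   [S ::= this]
finds finds finds red bird this this this this B => finds finds finds red bird this this this this red bird this   [B ::= red bird this]

S => B B => finds B S B => finds finds B S S B => finds finds finds B S S S B => finds finds finds red bird this S S S B => finds finds finds red bird this this S S B => finds finds finds red bird this this this S B => finds finds finds red bird this this this this B => finds finds finds red bird this this this this red bird this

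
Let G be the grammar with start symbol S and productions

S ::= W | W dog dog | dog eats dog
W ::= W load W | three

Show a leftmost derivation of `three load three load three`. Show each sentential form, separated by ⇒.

S ⇒ W ⇒ W load W ⇒ W load W load W ⇒ three load W load W ⇒ three load three load W ⇒ three load three load three

S ⇒ W   [S ::= W]
W ⇒ W load W   [W ::= W load W]
W load W ⇒ W load W load W   [W ::= W load W]
W load W load W ⇒ three load W load W   [W ::= three]
three load W load W ⇒ three load three load W   [W ::= three]
three load three load W ⇒ three load three load three   [W ::= three]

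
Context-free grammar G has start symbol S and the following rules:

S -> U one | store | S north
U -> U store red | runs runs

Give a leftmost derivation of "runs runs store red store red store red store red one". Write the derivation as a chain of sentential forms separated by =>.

S => U one => U store red one => U store red store red one => U store red store red store red one => U store red store red store red store red one => runs runs store red store red store red store red one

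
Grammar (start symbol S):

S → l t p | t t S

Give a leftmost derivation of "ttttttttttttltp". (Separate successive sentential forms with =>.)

S=>ttS=>ttttS=>ttttttS=>ttttttttS=>ttttttttttS=>ttttttttttttS=>ttttttttttttltp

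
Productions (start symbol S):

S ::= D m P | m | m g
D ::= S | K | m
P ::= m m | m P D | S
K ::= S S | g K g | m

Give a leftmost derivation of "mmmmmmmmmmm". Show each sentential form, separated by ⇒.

S ⇒ DmP   [S ::= D m P]
DmP ⇒ SmP   [D ::= S]
SmP ⇒ mmP   [S ::= m]
mmP ⇒ mmmPD   [P ::= m P D]
mmmPD ⇒ mmmSD   [P ::= S]
mmmSD ⇒ mmmDmPD   [S ::= D m P]
mmmDmPD ⇒ mmmSmPD   [D ::= S]
mmmSmPD ⇒ mmmDmPmPD   [S ::= D m P]
mmmDmPmPD ⇒ mmmKmPmPD   [D ::= K]
mmmKmPmPD ⇒ mmmmmPmPD   [K ::= m]
mmmmmPmPD ⇒ mmmmmmmmPD   [P ::= m m]
mmmmmmmmPD ⇒ mmmmmmmmmmD   [P ::= m m]
mmmmmmmmmmD ⇒ mmmmmmmmmmS   [D ::= S]
mmmmmmmmmmS ⇒ mmmmmmmmmmm   [S ::= m]

S⇒DmP⇒SmP⇒mmP⇒mmmPD⇒mmmSD⇒mmmDmPD⇒mmmSmPD⇒mmmDmPmPD⇒mmmKmPmPD⇒mmmmmPmPD⇒mmmmmmmmPD⇒mmmmmmmmmmD⇒mmmmmmmmmmS⇒mmmmmmmmmmm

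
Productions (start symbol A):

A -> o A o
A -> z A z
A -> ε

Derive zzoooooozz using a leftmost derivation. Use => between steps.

A => zAz => zzAzz => zzoAozz => zzooAoozz => zzoooAooozz => zzoooooozz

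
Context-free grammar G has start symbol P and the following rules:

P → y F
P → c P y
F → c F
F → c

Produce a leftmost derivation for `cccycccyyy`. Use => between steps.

P => cPy => ccPyy => cccPyyy => cccyFyyy => cccycFyyy => cccyccFyyy => cccycccyyy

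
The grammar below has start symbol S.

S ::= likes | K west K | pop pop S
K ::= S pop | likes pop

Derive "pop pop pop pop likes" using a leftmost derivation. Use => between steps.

S => pop pop S => pop pop pop pop S => pop pop pop pop likes

S => pop pop S   [S ::= pop pop S]
pop pop S => pop pop pop pop S   [S ::= pop pop S]
pop pop pop pop S => pop pop pop pop likes   [S ::= likes]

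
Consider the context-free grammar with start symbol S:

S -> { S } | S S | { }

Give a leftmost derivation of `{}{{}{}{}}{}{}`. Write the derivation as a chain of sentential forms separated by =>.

S=>SS=>{}S=>{}SS=>{}SSS=>{}{S}SS=>{}{SS}SS=>{}{SSS}SS=>{}{{}SS}SS=>{}{{}{}S}SS=>{}{{}{}{}}SS=>{}{{}{}{}}{}S=>{}{{}{}{}}{}{}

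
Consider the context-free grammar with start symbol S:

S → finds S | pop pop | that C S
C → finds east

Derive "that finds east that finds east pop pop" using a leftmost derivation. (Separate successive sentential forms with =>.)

S => that C S   [S → that C S]
that C S => that finds east S   [C → finds east]
that finds east S => that finds east that C S   [S → that C S]
that finds east that C S => that finds east that finds east S   [C → finds east]
that finds east that finds east S => that finds east that finds east pop pop   [S → pop pop]

S => that C S => that finds east S => that finds east that C S => that finds east that finds east S => that finds east that finds east pop pop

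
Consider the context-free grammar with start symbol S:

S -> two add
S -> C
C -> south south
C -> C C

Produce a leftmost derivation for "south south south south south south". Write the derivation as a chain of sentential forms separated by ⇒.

S ⇒ C ⇒ C C ⇒ C C C ⇒ south south C C ⇒ south south south south C ⇒ south south south south south south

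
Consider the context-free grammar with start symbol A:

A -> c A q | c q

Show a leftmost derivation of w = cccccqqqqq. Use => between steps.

A => cAq => ccAqq => cccAqqq => ccccAqqqq => cccccqqqqq

A => cAq   [A -> c A q]
cAq => ccAqq   [A -> c A q]
ccAqq => cccAqqq   [A -> c A q]
cccAqqq => ccccAqqqq   [A -> c A q]
ccccAqqqq => cccccqqqqq   [A -> c q]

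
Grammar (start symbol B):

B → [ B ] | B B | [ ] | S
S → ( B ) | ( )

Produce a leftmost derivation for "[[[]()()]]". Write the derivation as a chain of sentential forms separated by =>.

B => [B]   [B → [ B ]]
[B] => [[B]]   [B → [ B ]]
[[B]] => [[BB]]   [B → B B]
[[BB]] => [[[]B]]   [B → [ ]]
[[[]B]] => [[[]BB]]   [B → B B]
[[[]BB]] => [[[]SB]]   [B → S]
[[[]SB]] => [[[]()B]]   [S → ( )]
[[[]()B]] => [[[]()S]]   [B → S]
[[[]()S]] => [[[]()()]]   [S → ( )]

B => [B] => [[B]] => [[BB]] => [[[]B]] => [[[]BB]] => [[[]SB]] => [[[]()B]] => [[[]()S]] => [[[]()()]]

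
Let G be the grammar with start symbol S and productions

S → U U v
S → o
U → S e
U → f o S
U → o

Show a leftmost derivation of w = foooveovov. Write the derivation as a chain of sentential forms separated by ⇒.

S ⇒ UUv ⇒ foSUv ⇒ foUUvUv ⇒ foSeUvUv ⇒ foUUveUvUv ⇒ fooUveUvUv ⇒ foooveUvUv ⇒ foooveovUv ⇒ foooveovov

S ⇒ UUv   [S → U U v]
UUv ⇒ foSUv   [U → f o S]
foSUv ⇒ foUUvUv   [S → U U v]
foUUvUv ⇒ foSeUvUv   [U → S e]
foSeUvUv ⇒ foUUveUvUv   [S → U U v]
foUUveUvUv ⇒ fooUveUvUv   [U → o]
fooUveUvUv ⇒ foooveUvUv   [U → o]
foooveUvUv ⇒ foooveovUv   [U → o]
foooveovUv ⇒ foooveovov   [U → o]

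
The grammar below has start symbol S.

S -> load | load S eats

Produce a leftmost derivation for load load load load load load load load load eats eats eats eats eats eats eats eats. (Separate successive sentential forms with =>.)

S => load S eats   [S -> load S eats]
load S eats => load load S eats eats   [S -> load S eats]
load load S eats eats => load load load S eats eats eats   [S -> load S eats]
load load load S eats eats eats => load load load load S eats eats eats eats   [S -> load S eats]
load load load load S eats eats eats eats => load load load load load S eats eats eats eats eats   [S -> load S eats]
load load load load load S eats eats eats eats eats => load load load load load load S eats eats eats eats eats eats   [S -> load S eats]
load load load load load load S eats eats eats eats eats eats => load load load load load load load S eats eats eats eats eats eats eats   [S -> load S eats]
load load load load load load load S eats eats eats eats eats eats eats => load load load load load load load load S eats eats eats eats eats eats eats eats   [S -> load S eats]
load load load load load load load load S eats eats eats eats eats eats eats eats => load load load load load load load load load eats eats eats eats eats eats eats eats   [S -> load]

S => load S eats => load load S eats eats => load load load S eats eats eats => load load load load S eats eats eats eats => load load load load load S eats eats eats eats eats => load load load load load load S eats eats eats eats eats eats => load load load load load load load S eats eats eats eats eats eats eats => load load load load load load load load S eats eats eats eats eats eats eats eats => load load load load load load load load load eats eats eats eats eats eats eats eats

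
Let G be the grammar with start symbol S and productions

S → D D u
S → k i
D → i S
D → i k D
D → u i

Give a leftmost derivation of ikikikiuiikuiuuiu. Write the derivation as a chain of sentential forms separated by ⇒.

S ⇒ DDu ⇒ ikDDu ⇒ ikikDDu ⇒ ikikikDDu ⇒ ikikikiSDu ⇒ ikikikiDDuDu ⇒ ikikikiuiDuDu ⇒ ikikikiuiikDuDu ⇒ ikikikiuiikuiuDu ⇒ ikikikiuiikuiuuiu

S ⇒ DDu   [S → D D u]
DDu ⇒ ikDDu   [D → i k D]
ikDDu ⇒ ikikDDu   [D → i k D]
ikikDDu ⇒ ikikikDDu   [D → i k D]
ikikikDDu ⇒ ikikikiSDu   [D → i S]
ikikikiSDu ⇒ ikikikiDDuDu   [S → D D u]
ikikikiDDuDu ⇒ ikikikiuiDuDu   [D → u i]
ikikikiuiDuDu ⇒ ikikikiuiikDuDu   [D → i k D]
ikikikiuiikDuDu ⇒ ikikikiuiikuiuDu   [D → u i]
ikikikiuiikuiuDu ⇒ ikikikiuiikuiuuiu   [D → u i]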